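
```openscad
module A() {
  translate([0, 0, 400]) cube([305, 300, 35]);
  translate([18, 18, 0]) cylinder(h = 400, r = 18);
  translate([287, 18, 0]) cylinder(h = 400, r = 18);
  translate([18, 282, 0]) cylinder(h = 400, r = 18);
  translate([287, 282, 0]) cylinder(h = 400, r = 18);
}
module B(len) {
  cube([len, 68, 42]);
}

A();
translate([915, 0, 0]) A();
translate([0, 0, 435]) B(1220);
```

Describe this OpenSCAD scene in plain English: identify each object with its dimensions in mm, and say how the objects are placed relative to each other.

A is a four-legged stool. The seat is a 305×300×35 mm slab whose top surface is at z = 435 mm; four round legs, each 36 mm in diameter, run from the floor (z = 0) to the underside of the seat, each leg's axis is inset half a diameter from the nearest pair of seat edges (so the leg's bounding box is flush with the corner).

B is a rectangular beam 1220 mm long (x), 68 mm deep (y), 42 mm thick (z).

The beam spans the tops of two stools placed 610 mm apart, resting at z = 435 mm.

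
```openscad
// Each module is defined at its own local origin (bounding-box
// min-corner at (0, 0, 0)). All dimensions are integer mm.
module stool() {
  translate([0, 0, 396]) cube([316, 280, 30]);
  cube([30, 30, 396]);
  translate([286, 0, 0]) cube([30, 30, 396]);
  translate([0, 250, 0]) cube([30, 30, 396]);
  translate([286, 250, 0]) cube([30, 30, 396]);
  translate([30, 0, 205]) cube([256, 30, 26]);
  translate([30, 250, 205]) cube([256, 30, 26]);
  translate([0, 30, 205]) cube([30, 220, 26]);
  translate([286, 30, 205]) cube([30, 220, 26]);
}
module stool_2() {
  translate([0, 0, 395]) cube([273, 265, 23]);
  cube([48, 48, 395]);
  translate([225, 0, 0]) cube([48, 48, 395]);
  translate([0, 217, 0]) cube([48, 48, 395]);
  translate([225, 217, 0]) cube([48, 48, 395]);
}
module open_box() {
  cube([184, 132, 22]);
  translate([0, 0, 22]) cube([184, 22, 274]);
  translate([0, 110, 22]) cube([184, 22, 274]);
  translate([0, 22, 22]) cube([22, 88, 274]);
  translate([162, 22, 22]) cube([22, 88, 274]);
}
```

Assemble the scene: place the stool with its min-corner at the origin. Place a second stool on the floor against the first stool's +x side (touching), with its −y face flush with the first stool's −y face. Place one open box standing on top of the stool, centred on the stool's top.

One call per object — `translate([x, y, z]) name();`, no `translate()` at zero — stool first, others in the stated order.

stool();
translate([316, 0, 0]) stool_2();
translate([66, 74, 426]) open_box();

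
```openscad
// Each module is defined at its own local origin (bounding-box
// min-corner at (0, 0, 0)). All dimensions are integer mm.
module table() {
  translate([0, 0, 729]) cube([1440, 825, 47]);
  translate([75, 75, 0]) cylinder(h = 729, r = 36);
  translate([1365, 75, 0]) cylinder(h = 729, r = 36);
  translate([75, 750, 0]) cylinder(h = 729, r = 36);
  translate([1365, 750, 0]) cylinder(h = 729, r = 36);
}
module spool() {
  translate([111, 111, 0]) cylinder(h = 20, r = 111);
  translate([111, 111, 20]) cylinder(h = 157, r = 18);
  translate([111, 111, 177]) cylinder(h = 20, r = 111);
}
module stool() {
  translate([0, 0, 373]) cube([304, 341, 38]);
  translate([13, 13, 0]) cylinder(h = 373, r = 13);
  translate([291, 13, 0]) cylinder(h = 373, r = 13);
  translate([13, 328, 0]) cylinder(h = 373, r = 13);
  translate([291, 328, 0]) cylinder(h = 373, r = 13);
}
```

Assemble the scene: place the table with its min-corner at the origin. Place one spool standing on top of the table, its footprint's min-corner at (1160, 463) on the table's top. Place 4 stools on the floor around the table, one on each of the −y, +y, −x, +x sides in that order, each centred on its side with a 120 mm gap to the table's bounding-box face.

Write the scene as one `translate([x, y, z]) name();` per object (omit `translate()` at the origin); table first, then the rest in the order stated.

table();
translate([1160, 463, 776]) spool();
translate([568, -461, 0]) stool();
translate([568, 945, 0]) stool();
translate([-424, 242, 0]) stool();
translate([1560, 242, 0]) stool();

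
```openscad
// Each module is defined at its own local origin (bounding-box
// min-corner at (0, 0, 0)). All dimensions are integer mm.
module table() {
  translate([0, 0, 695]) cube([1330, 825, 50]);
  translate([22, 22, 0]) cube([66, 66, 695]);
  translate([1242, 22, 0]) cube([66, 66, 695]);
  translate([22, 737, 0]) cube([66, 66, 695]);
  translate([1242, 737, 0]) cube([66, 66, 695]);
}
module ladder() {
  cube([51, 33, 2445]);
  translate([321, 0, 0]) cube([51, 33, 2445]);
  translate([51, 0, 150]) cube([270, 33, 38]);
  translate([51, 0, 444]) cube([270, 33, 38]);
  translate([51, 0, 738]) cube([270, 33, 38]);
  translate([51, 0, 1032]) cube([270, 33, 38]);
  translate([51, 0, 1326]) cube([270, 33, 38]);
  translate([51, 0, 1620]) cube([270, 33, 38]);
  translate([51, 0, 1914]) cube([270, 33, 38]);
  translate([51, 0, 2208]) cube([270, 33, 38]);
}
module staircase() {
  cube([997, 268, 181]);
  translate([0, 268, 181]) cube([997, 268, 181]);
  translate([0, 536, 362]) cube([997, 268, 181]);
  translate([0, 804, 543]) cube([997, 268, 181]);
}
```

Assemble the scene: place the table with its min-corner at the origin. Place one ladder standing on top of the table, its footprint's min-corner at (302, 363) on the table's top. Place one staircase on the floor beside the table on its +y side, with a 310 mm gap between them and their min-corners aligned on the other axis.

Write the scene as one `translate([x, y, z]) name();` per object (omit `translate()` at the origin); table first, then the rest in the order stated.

table();
translate([302, 363, 745]) ladder();
translate([0, 1135, 0]) staircase();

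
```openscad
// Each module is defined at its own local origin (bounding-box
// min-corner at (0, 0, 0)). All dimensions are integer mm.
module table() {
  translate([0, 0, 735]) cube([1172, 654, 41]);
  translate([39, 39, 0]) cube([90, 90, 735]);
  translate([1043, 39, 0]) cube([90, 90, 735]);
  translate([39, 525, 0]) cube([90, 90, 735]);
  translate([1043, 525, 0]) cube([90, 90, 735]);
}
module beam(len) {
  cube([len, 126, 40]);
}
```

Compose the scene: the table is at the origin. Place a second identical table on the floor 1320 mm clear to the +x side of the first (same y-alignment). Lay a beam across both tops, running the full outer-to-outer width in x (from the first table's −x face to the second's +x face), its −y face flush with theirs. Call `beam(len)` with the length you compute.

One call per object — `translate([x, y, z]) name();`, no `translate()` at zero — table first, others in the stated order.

table();
translate([2492, 0, 0]) table();
translate([0, 0, 776]) beam(3664);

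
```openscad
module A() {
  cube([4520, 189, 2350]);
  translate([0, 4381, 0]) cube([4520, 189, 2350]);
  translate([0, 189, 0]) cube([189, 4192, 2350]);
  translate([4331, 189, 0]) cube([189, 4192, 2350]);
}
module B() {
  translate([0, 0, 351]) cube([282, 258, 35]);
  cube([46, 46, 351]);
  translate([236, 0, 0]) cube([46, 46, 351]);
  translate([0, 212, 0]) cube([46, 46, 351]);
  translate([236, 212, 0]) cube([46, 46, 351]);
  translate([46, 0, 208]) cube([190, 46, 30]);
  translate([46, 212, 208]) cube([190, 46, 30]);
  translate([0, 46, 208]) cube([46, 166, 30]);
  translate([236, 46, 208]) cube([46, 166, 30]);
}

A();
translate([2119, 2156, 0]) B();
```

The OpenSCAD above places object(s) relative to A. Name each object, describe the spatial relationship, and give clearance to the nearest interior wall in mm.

Clearances: x = 1930, y = 1967; minimum 1930 mm.

A is a house frame. B is a stool. The stool sits inside the house frame, centred. The clearance to the nearest interior wall is 1930 mm.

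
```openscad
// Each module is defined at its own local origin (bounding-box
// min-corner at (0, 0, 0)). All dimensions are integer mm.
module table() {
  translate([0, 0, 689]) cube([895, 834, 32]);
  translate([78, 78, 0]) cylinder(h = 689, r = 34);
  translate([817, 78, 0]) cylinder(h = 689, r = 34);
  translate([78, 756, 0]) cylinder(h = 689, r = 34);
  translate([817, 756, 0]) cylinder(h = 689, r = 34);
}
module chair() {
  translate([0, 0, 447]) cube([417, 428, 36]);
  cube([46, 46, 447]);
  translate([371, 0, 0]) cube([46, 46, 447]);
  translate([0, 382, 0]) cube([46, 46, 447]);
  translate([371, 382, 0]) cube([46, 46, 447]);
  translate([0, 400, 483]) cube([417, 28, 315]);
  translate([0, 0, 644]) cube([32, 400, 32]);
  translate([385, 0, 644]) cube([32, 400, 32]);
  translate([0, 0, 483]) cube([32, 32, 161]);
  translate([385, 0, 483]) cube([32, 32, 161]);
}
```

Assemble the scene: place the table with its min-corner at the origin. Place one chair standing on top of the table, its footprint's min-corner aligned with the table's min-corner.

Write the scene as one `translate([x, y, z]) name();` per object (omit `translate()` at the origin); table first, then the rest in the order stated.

table();
translate([0, 0, 721]) chair();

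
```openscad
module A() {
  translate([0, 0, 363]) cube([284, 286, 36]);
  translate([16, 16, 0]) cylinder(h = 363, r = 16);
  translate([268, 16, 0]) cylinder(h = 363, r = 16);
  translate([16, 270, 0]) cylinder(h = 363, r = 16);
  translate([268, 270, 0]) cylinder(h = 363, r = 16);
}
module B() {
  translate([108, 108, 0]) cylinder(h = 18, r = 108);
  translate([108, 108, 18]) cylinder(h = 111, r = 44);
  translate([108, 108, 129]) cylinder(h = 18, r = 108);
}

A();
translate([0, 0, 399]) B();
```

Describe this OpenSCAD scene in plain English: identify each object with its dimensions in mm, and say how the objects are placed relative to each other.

A is a four-legged stool. The seat is 284×286 mm, 36 mm thick, top at z = 399 mm. It stands on four round legs, each 32 mm in diameter, from z = 0 to the seat underside, each leg's axis is inset half a diameter from the nearest pair of seat edges (so the leg's bounding box is flush with the corner).

B is a spool: two coaxial disc flanges of radius 108 mm and thickness 18 mm, joined by a core cylinder of radius 44 mm and height 111 mm. The lower flange rests on z = 0 and the three cylinders share a vertical axis.

The spool is on top of the stool.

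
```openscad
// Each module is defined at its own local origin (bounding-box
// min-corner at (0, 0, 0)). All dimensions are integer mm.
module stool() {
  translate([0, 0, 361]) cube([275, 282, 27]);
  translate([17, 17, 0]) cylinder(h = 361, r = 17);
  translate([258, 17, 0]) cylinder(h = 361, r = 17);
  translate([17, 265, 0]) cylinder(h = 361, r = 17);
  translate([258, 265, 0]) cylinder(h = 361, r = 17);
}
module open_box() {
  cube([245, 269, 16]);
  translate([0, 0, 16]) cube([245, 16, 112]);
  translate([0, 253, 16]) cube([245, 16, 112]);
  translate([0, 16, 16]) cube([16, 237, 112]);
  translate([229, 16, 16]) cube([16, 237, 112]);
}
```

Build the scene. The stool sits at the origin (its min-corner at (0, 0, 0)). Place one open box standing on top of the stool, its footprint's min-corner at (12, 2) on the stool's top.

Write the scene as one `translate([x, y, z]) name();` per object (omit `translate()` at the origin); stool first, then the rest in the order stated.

stool();
translate([12, 2, 388]) open_box();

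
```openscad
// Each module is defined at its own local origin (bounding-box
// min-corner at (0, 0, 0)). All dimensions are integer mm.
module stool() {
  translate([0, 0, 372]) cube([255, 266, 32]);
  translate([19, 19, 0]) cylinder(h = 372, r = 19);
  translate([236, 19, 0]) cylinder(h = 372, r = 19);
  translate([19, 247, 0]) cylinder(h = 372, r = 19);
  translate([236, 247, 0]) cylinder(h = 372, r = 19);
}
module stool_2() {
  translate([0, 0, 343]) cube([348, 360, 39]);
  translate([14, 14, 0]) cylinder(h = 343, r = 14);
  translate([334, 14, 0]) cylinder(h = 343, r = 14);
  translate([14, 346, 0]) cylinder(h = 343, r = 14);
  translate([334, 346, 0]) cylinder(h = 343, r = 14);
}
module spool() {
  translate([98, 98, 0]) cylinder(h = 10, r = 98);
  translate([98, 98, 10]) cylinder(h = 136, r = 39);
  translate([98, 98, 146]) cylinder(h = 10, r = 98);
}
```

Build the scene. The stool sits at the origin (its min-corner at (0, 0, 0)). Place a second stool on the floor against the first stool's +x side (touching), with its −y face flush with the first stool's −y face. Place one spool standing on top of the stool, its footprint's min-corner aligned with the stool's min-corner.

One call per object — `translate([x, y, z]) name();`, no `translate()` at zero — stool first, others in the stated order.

stool();
translate([255, 0, 0]) stool_2();
translate([0, 0, 404]) spool();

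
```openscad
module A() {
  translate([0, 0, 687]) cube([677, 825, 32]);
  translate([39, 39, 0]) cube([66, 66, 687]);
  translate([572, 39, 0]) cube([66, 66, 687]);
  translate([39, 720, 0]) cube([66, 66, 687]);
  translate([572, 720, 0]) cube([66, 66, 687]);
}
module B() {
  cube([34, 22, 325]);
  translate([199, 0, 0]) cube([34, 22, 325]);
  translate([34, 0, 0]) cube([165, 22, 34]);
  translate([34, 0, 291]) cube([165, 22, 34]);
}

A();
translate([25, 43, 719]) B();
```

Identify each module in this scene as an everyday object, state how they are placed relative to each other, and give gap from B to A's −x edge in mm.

A is a table. B is a picture frame. The picture frame is on top of the table. The gap from the picture frame to the table's −x edge is 25 mm.

The picture frame's min-x is at 25; the table's min-x is 0; gap = 25 mm.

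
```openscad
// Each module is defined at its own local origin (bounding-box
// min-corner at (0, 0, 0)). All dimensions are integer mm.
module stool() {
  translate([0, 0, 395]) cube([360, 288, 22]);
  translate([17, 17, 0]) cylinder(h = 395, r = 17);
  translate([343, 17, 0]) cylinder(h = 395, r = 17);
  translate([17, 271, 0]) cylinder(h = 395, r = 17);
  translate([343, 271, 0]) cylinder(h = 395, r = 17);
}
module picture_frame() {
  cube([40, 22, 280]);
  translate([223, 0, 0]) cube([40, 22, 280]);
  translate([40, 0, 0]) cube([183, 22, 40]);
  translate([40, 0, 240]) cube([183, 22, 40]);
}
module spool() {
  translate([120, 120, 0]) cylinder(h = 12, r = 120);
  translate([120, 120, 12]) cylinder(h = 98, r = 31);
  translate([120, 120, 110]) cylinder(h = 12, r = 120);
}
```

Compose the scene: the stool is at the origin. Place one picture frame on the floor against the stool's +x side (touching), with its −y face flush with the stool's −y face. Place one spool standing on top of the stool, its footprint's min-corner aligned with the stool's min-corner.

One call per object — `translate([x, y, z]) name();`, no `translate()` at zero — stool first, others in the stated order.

stool();
translate([360, 0, 0]) picture_frame();
translate([0, 0, 417]) spool();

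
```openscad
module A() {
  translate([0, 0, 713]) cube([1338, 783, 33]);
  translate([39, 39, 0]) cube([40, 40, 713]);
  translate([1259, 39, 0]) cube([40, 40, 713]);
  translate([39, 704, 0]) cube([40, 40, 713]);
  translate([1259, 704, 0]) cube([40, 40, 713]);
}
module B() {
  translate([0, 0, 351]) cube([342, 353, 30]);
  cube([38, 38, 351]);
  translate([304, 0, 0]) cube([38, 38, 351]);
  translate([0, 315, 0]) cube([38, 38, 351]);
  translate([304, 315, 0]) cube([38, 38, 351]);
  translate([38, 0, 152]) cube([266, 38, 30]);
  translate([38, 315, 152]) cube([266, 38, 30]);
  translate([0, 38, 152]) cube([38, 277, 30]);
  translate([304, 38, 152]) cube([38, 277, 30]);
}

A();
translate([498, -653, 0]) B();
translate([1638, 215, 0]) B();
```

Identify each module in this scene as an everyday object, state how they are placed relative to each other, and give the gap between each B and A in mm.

Each stool's nearest face is 300 mm from the table's bounding box.

A is a table. B is a stool. Two stools sit around the table at the −y, +x sides. The gap between each stool and the table is 300 mm.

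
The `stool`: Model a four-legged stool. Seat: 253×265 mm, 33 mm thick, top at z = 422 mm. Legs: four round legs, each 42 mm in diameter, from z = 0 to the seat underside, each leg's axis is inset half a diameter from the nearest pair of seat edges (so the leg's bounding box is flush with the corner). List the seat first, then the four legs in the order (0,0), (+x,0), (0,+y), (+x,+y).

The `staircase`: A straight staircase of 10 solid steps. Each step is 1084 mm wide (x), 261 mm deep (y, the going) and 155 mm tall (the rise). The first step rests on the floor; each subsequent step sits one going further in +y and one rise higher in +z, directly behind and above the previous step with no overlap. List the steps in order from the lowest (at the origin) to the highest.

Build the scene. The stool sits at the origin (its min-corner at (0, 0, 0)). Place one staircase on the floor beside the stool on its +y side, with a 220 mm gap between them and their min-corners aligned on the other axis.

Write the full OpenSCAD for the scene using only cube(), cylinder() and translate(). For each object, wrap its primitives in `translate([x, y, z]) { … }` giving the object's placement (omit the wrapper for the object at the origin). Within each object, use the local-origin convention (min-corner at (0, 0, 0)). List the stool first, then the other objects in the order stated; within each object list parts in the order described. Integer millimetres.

translate([0, 0, 389]) cube([253, 265, 33]);
translate([21, 21, 0]) cylinder(h = 389, r = 21);
translate([232, 21, 0]) cylinder(h = 389, r = 21);
translate([21, 244, 0]) cylinder(h = 389, r = 21);
translate([232, 244, 0]) cylinder(h = 389, r = 21);
translate([0, 485, 0]) {
  cube([1084, 261, 155]);
  translate([0, 261, 155]) cube([1084, 261, 155]);
  translate([0, 522, 310]) cube([1084, 261, 155]);
  translate([0, 783, 465]) cube([1084, 261, 155]);
  translate([0, 1044, 620]) cube([1084, 261, 155]);
  translate([0, 1305, 775]) cube([1084, 261, 155]);
  translate([0, 1566, 930]) cube([1084, 261, 155]);
  translate([0, 1827, 1085]) cube([1084, 261, 155]);
  translate([0, 2088, 1240]) cube([1084, 261, 155]);
  translate([0, 2349, 1395]) cube([1084, 261, 155]);
}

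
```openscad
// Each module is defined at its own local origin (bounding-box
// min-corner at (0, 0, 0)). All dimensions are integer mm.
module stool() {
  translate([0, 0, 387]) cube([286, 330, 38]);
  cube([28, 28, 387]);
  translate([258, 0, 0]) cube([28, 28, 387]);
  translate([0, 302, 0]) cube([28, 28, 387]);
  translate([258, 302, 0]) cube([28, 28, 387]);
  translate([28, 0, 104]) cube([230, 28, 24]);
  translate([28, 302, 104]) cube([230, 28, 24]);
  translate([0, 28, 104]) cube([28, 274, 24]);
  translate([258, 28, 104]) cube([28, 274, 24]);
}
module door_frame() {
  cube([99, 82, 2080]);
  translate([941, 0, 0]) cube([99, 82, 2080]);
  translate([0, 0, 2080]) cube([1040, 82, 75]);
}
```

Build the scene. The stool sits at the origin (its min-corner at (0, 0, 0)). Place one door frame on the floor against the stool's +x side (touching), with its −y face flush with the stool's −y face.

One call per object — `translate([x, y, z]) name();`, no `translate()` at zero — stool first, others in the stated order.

stool();
translate([286, 0, 0]) door_frame();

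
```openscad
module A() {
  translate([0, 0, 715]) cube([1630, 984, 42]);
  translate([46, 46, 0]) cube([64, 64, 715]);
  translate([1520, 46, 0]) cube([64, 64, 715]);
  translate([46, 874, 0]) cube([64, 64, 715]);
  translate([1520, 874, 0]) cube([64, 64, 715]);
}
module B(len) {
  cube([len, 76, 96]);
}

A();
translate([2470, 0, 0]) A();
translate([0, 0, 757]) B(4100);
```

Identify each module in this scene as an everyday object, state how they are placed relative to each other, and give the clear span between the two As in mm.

A is a table. B is a beam. A beam spans the tops of two tables. The clear span between the two tables is 840 mm.

Second table starts at x = 2470; first ends at x = 1630; clear span = 2470 − 1630 = 840 mm.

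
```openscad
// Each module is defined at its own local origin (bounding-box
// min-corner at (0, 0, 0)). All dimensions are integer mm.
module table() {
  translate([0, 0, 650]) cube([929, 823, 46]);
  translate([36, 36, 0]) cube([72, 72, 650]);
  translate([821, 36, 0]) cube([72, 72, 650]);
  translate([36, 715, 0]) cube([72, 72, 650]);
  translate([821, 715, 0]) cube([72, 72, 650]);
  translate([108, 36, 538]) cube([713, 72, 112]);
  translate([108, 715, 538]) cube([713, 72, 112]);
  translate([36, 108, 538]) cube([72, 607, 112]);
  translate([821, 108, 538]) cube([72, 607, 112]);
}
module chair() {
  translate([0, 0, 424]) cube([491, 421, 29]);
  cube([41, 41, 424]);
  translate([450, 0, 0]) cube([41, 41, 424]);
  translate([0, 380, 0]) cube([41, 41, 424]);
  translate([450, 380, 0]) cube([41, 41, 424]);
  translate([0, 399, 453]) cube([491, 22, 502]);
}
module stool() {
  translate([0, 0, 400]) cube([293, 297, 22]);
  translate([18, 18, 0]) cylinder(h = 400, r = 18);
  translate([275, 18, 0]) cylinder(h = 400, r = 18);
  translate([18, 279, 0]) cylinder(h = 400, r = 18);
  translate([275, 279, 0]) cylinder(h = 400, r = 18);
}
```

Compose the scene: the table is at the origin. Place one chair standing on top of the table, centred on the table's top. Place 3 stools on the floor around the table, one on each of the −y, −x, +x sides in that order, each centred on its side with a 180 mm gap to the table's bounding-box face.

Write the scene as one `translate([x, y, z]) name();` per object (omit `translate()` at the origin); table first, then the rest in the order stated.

table();
translate([219, 201, 696]) chair();
translate([318, -477, 0]) stool();
translate([-473, 263, 0]) stool();
translate([1109, 263, 0]) stool();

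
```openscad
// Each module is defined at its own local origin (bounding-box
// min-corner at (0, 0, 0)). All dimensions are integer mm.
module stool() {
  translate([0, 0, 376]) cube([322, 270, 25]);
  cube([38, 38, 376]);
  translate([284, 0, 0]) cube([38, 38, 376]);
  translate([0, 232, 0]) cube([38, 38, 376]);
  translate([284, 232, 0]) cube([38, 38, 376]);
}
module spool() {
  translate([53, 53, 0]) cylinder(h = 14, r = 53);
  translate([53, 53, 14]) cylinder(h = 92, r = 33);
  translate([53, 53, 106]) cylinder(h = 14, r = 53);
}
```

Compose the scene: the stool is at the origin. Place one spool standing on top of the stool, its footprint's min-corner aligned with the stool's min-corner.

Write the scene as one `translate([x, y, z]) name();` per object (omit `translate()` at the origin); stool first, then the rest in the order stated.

stool();
translate([0, 0, 401]) spool();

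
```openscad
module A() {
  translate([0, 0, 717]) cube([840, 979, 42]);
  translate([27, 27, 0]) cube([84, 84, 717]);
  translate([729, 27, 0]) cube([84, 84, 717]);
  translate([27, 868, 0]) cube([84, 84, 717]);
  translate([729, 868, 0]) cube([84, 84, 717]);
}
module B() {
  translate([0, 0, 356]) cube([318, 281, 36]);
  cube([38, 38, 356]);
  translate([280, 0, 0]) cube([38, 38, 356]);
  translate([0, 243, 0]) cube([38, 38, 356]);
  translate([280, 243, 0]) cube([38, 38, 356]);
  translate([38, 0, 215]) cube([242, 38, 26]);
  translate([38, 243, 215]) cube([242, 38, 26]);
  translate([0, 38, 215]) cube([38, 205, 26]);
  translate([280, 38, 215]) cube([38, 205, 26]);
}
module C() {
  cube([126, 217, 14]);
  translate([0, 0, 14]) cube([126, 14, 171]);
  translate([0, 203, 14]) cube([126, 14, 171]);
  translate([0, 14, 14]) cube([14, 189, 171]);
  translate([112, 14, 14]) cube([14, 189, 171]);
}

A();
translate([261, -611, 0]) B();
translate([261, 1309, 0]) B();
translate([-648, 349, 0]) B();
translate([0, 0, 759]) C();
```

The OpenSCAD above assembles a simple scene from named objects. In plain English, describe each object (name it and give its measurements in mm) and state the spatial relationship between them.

A is a table with a 840×979 mm rectangular top, 42 mm thick, top surface at z = 759 mm, supported by four 84×84 mm square legs, each inset 27 mm from the nearest pair of top edges, running from the floor.

B is a four-legged stool. The seat is a 318×281×36 mm slab whose top surface is at z = 392 mm; four square legs, each 38×38 mm in cross-section, run from the floor (z = 0) to the underside of the seat, each flush with a corner of the seat. Four stretchers, 38 mm wide and 26 mm tall, connect adjacent legs with their undersides at z = 215 mm, each running between the inner faces of the legs it joins and aligned with the legs' outer faces on the other axis.

C is an open storage box with external size 126×217×185 mm and wall thickness 14 mm (the base is also 14 mm thick). The base covers the whole footprint; the four walls stand on the base, with the y-facing walls full-width and the x-facing walls fitting between their inner faces.

Three stools sit around the table at the −y, +y, −x sides. The open box is on top of the table.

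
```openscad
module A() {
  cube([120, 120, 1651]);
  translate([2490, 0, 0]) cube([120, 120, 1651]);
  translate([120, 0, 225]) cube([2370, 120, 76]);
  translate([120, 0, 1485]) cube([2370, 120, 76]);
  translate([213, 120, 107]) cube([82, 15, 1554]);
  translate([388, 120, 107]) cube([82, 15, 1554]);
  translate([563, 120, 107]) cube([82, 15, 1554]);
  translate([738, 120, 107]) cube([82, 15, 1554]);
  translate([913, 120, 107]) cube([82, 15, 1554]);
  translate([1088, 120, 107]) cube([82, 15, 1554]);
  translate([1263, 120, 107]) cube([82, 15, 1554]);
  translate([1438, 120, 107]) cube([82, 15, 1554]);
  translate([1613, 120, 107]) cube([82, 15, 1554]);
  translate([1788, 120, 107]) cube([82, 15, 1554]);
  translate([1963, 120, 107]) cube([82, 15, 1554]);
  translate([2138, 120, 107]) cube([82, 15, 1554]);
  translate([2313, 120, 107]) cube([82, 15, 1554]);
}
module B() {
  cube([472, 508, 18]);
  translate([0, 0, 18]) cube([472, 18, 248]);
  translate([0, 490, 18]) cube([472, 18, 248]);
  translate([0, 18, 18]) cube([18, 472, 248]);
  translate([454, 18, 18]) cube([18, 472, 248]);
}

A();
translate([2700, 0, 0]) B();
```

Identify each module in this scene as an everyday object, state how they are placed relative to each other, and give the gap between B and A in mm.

The open box's nearest face is 90 mm from the fence section's +x face.

A is a fence section. B is an open box. The open box is on the floor beside the fence section on its +x side. The gap between the open box and the fence section is 90 mm.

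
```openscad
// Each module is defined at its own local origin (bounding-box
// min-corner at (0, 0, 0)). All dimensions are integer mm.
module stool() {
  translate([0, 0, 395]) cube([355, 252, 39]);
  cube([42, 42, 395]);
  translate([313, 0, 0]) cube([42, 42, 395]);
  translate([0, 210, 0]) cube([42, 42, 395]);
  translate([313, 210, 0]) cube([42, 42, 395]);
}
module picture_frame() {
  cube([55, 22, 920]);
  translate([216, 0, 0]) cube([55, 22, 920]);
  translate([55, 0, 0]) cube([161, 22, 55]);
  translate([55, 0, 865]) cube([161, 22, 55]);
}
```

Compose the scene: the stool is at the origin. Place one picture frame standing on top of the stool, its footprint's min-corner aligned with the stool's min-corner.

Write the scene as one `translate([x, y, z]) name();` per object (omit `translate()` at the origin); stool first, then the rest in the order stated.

stool();
translate([0, 0, 434]) picture_frame();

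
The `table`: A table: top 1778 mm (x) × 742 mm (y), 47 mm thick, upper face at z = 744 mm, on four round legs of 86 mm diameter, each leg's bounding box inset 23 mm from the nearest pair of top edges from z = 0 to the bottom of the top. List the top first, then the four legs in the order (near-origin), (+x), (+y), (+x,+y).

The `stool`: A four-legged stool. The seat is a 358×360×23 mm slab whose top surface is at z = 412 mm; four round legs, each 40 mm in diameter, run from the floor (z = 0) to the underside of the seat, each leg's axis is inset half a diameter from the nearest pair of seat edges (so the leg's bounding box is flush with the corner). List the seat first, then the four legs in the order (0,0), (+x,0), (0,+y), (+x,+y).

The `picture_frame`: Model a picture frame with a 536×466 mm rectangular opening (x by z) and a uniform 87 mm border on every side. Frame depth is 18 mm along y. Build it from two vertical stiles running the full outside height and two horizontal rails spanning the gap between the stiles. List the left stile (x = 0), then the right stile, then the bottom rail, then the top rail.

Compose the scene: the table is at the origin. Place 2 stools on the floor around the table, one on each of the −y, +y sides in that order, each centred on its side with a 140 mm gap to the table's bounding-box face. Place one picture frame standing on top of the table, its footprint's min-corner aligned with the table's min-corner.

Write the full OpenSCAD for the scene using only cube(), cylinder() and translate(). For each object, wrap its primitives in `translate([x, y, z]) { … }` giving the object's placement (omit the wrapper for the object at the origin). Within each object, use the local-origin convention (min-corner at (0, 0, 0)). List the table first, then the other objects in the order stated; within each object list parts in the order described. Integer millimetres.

translate([0, 0, 697]) cube([1778, 742, 47]);
translate([66, 66, 0]) cylinder(h = 697, r = 43);
translate([1712, 66, 0]) cylinder(h = 697, r = 43);
translate([66, 676, 0]) cylinder(h = 697, r = 43);
translate([1712, 676, 0]) cylinder(h = 697, r = 43);
translate([710, -500, 0]) {
  translate([0, 0, 389]) cube([358, 360, 23]);
  translate([20, 20, 0]) cylinder(h = 389, r = 20);
  translate([338, 20, 0]) cylinder(h = 389, r = 20);
  translate([20, 340, 0]) cylinder(h = 389, r = 20);
  translate([338, 340, 0]) cylinder(h = 389, r = 20);
}
translate([710, 882, 0]) {
  translate([0, 0, 389]) cube([358, 360, 23]);
  translate([20, 20, 0]) cylinder(h = 389, r = 20);
  translate([338, 20, 0]) cylinder(h = 389, r = 20);
  translate([20, 340, 0]) cylinder(h = 389, r = 20);
  translate([338, 340, 0]) cylinder(h = 389, r = 20);
}
translate([0, 0, 744]) {
  cube([87, 18, 640]);
  translate([623, 0, 0]) cube([87, 18, 640]);
  translate([87, 0, 0]) cube([536, 18, 87]);
  translate([87, 0, 553]) cube([536, 18, 87]);
}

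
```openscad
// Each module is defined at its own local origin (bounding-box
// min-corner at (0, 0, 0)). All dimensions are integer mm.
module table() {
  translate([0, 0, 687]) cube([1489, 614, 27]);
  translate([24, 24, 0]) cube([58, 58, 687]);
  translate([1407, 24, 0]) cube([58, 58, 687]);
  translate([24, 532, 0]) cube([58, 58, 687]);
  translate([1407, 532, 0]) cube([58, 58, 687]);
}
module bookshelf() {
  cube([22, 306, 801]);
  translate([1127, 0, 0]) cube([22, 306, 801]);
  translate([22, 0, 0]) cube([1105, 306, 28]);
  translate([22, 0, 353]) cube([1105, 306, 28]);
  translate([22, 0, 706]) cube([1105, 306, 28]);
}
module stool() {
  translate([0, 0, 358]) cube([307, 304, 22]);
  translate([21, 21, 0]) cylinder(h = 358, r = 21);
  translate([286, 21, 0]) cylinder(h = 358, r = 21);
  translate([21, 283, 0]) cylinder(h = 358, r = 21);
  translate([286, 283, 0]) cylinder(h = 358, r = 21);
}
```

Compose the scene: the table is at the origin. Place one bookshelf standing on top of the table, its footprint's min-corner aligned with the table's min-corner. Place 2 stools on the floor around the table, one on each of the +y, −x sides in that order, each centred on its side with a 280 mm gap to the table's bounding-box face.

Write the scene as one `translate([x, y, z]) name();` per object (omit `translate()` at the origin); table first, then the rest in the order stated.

table();
translate([0, 0, 714]) bookshelf();
translate([591, 894, 0]) stool();
translate([-587, 155, 0]) stool();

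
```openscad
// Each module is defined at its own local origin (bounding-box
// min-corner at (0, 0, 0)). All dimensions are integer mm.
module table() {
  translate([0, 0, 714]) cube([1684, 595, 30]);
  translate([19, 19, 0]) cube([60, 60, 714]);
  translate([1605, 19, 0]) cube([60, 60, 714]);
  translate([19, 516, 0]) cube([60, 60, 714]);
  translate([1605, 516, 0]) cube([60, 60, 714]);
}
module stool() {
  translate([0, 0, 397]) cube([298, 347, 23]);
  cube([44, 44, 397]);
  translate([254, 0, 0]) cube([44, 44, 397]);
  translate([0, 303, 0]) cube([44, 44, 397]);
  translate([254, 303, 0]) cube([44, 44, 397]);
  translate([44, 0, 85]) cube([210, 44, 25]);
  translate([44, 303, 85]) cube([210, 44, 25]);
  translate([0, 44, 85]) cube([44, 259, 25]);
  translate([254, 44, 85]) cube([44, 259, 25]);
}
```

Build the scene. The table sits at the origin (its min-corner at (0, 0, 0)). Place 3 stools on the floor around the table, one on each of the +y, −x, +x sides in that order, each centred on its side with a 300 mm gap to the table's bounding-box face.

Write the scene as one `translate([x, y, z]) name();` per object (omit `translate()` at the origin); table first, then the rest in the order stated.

table();
translate([693, 895, 0]) stool();
translate([-598, 124, 0]) stool();
translate([1984, 124, 0]) stool();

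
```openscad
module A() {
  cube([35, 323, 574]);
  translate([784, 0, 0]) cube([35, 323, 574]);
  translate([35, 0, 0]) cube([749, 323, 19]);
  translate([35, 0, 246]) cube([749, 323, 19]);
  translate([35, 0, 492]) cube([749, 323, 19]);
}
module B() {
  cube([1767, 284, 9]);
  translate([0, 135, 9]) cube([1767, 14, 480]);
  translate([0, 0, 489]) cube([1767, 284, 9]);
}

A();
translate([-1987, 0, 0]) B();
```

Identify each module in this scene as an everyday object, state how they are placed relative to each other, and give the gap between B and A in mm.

A is a bookshelf. B is an I-beam. The I-beam is on the floor beside the bookshelf on its −x side. The gap between the I-beam and the bookshelf is 220 mm.

The I-beam's nearest face is 220 mm from the bookshelf's −x face.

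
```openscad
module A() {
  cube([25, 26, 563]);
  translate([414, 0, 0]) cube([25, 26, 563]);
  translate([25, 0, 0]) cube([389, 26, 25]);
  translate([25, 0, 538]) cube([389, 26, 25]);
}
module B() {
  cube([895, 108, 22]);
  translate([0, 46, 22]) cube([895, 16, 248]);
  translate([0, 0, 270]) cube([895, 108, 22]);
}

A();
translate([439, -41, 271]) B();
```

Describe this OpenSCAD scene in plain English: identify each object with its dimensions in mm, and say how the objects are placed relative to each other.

A is a picture frame with a 389×513 mm rectangular opening (x by z) and a uniform 25 mm border on every side. Frame depth is 26 mm along y. It is built from two vertical stiles running the full outside height and two horizontal rails spanning the gap between the stiles.

B is an I-beam lying along x, 895 mm long. Overall section height 292 mm. Two flanges 108 mm wide (y) and 22 mm thick, one on the floor and one at the top; a web 16 mm thick runs between them, centred on the flange width.

The I-beam is beside the picture frame with their tops flush at z = 563.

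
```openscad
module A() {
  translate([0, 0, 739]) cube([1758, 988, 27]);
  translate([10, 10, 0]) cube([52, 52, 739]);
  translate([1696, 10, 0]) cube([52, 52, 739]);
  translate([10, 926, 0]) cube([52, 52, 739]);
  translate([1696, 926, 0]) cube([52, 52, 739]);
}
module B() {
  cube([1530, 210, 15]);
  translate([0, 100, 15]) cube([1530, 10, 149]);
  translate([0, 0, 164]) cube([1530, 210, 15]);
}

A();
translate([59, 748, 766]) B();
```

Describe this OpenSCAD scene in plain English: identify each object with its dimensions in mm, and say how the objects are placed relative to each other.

A is a table with a 1758×988 mm rectangular top, 27 mm thick, top surface at z = 766 mm, supported by four 52×52 mm square legs, each inset 10 mm from the nearest pair of top edges, running from the floor.

B is an I-beam lying along x, 1530 mm long. Overall section height 179 mm. Two flanges 210 mm wide (y) and 15 mm thick, one on the floor and one at the top; a web 10 mm thick runs between them, centred on the flange width.

The I-beam is on top of the table.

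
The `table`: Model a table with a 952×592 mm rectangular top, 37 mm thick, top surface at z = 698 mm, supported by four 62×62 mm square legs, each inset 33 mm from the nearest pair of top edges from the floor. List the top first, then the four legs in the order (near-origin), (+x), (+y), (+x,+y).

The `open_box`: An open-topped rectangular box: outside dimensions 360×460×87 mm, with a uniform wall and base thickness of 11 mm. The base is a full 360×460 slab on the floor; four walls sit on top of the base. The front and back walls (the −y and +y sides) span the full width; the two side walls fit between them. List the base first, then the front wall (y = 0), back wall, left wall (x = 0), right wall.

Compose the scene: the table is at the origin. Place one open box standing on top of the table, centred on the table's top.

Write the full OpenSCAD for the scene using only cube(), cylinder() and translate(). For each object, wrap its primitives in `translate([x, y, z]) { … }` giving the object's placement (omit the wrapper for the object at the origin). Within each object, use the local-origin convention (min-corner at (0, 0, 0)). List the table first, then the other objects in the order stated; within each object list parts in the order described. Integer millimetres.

translate([0, 0, 661]) cube([952, 592, 37]);
translate([33, 33, 0]) cube([62, 62, 661]);
translate([857, 33, 0]) cube([62, 62, 661]);
translate([33, 497, 0]) cube([62, 62, 661]);
translate([857, 497, 0]) cube([62, 62, 661]);
translate([296, 66, 698]) {
  cube([360, 460, 11]);
  translate([0, 0, 11]) cube([360, 11, 76]);
  translate([0, 449, 11]) cube([360, 11, 76]);
  translate([0, 11, 11]) cube([11, 438, 76]);
  translate([349, 11, 11]) cube([11, 438, 76]);
}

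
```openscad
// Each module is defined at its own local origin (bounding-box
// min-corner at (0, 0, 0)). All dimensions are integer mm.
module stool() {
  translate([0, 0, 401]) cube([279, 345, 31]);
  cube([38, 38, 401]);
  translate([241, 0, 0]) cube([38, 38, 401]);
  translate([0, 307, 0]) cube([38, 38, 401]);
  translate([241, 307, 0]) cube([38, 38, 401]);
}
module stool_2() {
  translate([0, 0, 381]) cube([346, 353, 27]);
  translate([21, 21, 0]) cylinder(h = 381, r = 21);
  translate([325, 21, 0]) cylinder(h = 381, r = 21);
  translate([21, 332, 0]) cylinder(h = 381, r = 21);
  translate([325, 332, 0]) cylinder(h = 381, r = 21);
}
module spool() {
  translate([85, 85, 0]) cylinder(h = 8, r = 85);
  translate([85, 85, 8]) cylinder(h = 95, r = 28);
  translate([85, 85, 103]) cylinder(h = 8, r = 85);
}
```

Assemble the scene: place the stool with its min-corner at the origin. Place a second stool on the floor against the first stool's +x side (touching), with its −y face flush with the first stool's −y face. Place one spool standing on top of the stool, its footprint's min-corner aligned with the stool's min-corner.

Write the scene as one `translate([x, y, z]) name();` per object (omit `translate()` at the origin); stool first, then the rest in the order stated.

stool();
translate([279, 0, 0]) stool_2();
translate([0, 0, 432]) spool();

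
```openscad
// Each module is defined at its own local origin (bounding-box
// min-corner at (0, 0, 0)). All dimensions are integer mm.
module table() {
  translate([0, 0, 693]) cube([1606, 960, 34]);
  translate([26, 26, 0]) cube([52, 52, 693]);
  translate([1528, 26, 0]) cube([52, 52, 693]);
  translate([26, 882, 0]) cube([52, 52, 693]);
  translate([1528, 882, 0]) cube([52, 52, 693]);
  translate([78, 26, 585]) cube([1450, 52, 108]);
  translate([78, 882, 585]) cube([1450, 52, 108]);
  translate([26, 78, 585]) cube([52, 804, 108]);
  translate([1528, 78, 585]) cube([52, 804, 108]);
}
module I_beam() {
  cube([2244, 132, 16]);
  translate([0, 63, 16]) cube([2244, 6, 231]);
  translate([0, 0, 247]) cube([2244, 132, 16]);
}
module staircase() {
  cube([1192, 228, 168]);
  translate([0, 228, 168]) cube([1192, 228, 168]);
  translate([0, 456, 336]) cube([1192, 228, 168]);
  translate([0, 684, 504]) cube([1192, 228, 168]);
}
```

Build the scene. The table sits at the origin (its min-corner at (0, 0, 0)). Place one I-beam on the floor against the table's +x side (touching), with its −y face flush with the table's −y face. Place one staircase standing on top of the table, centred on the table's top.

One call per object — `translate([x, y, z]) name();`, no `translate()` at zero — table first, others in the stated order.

table();
translate([1606, 0, 0]) I_beam();
translate([207, 24, 727]) staircase();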